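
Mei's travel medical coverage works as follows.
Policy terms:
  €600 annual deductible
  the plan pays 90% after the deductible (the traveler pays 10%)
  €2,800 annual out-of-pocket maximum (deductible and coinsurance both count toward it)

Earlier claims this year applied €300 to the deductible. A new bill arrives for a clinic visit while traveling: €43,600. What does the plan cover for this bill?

€41,100

€300 of the €600 deductible is already met, leaving €300.
That leaves €43,600 − €300 = €43,300 for coinsurance.
Traveler's 10% share of €43,300 is €4,330.
So the traveler owes €300 + €4,330 = €4,630 before any cap.
Year-to-date out-of-pocket would reach €300 + €4,630 = €4,930, above the €2,800 maximum, so the traveler pays only €2,800 − €300 = €2,500.
The insurer covers the remainder: €43,600 − €2,500 = €41,100.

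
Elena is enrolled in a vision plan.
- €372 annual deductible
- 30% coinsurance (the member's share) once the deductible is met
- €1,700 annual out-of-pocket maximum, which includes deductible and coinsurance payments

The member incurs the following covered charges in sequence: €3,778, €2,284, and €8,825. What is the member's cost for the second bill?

Bill 1, €3,778: deductible takes €372, €3,406 remains; member's 30% is €1,021.80. Member pays €1,393.80; OOP now €1,393.80.
Bill 2, €2,284: deductible already satisfied, so member's share is 30% × €2,284 = €685.20. Adding that to €1,393.80 gives €2,079, past the €1,700 cap; member pays only €1,700 − €1,393.80 = €306.20.

€306.20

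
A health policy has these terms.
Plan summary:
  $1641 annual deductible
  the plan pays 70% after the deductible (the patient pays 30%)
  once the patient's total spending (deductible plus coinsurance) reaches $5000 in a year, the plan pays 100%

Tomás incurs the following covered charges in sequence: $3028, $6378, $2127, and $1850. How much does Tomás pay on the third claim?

$638.10

#1 ($3028): $1641 finishes the deductible; $1387 goes to coinsurance; patient's 30% is $416.10. Cost to patient: $2057.10. OOP to date $2057.10.
#2 ($6378): 30% coinsurance on $6378 = $1913.40. Cost to patient: $1913.40. OOP to date $3970.50.
#3 ($2127): deductible already satisfied, so patient's share is 30% × $2127 = $638.10. Cost to patient: $638.10. OOP to date $4608.60.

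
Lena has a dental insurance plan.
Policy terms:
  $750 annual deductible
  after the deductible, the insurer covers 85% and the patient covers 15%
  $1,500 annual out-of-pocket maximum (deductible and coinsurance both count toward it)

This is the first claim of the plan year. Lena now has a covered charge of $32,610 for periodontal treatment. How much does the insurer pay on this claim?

Deductible not yet touched, so the first $750 of the bill goes to the deductible.
After the $750 deductible portion, $32,610 − $750 = $31,860 is subject to coinsurance.
Coinsurance: $31,860 × 15% = $4,779.
Patient responsibility before any cap: $750 + $4,779 = $5,529.
That would bring total out-of-pocket to $5,529, past the $1,500 cap. The patient is capped at $1,500 − $0 = $1,500 on this claim.
Insurer pays the balance: $32,610 − $1,500 = $31,110.

$31,110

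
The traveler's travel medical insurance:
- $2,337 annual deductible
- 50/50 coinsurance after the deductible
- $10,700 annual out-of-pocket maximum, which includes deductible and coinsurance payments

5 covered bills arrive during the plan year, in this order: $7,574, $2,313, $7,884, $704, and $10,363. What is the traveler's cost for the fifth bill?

Claim 1 — $7,574: $2,337 to deductible, leaving $5,237; coinsurance $5,237 × 50% = $2,618.50. Traveler pays $4,955.50; OOP now $4,955.50.
Claim 2 — $2,313: deductible met; 50% of $2,313 = $1,156.50. Traveler owes $1,156.50 (running OOP $6,112).
Claim 3 — $7,884: deductible already satisfied, so traveler's share is 50% × $7,884 = $3,942. Cost to traveler: $3,942. OOP to date $10,054.
Claim 4 — $704: 50% coinsurance on $704 = $352. Traveler pays $352; OOP now $10,406.
Claim 5 — $10,363: deductible already satisfied, so traveler's share is 50% × $10,363 = $5,181.50. Adding that to $10,406 gives $15,587.50, past the $10,700 cap; traveler pays only $10,700 − $10,406 = $294.

$294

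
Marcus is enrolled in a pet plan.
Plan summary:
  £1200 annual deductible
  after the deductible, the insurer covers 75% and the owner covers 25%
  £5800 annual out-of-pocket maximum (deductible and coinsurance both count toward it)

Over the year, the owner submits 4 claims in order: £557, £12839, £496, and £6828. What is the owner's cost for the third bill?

Claim 1 — £557: all of it applies to the deductible. Cost to owner: £557. OOP to date £557.
Claim 2 — £12839: deductible takes £643, £12196 remains; 25% of £12196 = £3049. Owner owes £3692 (running OOP £4249).
Claim 3 — £496: 25% coinsurance on £496 = £124. Owner owes £124 (running OOP £4373).

£124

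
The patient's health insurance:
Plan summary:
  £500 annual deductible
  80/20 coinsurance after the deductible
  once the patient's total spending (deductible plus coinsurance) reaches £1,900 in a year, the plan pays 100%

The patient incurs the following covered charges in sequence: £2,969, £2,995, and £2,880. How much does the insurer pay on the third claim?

Claim 1 (£2,969): £500 to deductible, leaving £2,469; coinsurance £2,469 × 20% = £493.80. Cost to patient: £993.80. OOP to date £993.80. Insurer: £2,969 − £993.80 = £1,975.20.
Claim 2 (£2,995): deductible already satisfied, so patient's share is 20% × £2,995 = £599. Cost to patient: £599. OOP to date £1,592.80. Plan pays £2,995 − £599 = £2,396.
Claim 3 (£2,880): deductible already satisfied, so patient's share is 20% × £2,880 = £576. OOP would hit £2,168.80 > £1,900, so the cap limits the patient to £1,900 − £1,592.80 = £307.20. Plan pays £2,880 − £307.20 = £2,572.80.

£2,572.80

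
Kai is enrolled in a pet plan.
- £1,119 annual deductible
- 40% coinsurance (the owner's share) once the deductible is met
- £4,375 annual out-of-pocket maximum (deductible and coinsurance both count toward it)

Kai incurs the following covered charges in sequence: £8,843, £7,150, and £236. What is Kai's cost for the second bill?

£166.40

#1 (£8,843): £1,119 finishes the deductible; £7,724 goes to coinsurance; 40% of £7,724 = £3,089.60. Owner owes £4,208.60 (running OOP £4,208.60).
#2 (£7,150): 40% coinsurance on £7,150 = £2,860. Adding that to £4,208.60 gives £7,068.60, past the £4,375 cap; owner pays only £4,375 − £4,208.60 = £166.40.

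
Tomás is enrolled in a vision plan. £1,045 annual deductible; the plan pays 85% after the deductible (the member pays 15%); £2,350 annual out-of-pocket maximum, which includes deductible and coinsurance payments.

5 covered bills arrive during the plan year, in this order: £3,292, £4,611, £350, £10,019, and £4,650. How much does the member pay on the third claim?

£52.50

Bill 1, £3,292: deductible takes £1,045, £2,247 remains; coinsurance £2,247 × 15% = £337.05. Member owes £1,382.05 (running OOP £1,382.05).
Bill 2, £4,611: 15% coinsurance on £4,611 = £691.65. Member owes £691.65 (running OOP £2,073.70).
Bill 3, £350: deductible already satisfied, so member's share is 15% × £350 = £52.50. Member owes £52.50 (running OOP £2,126.20).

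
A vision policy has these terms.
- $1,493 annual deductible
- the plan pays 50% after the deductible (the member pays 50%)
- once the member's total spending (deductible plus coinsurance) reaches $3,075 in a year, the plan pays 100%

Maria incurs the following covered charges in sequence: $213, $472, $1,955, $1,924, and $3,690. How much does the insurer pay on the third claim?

Claim 1 ($213): all of it applies to the deductible. Member pays $213; OOP now $213. Insurer: $213 − $213 = $0.
Claim 2 ($472): entire amount goes to the deductible. Member pays $472; OOP now $685. Plan pays $472 − $472 = $0.
Claim 3 ($1,955): $808 to deductible, leaving $1,147; coinsurance $1,147 × 50% = $573.50. Cost to member: $1,381.50. OOP to date $2,066.50. Insurer: $1,955 − $1,381.50 = $573.50.

$573.50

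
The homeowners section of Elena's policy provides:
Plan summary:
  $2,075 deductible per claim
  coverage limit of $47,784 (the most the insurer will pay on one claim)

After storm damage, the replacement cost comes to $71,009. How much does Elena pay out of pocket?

$23,225

After the deductible, $71,009 − $2,075 = $68,934 remains.
The $47,784 per-incident cap binds; insurer pays $47,784.
Out of pocket: $71,009 − $47,784 = $23,225.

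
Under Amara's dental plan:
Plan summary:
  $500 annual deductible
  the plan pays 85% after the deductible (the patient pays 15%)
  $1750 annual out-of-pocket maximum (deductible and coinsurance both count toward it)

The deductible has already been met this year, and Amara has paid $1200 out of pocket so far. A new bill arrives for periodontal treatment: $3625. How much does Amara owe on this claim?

With the deductible met, the entire $3625 is subject to coinsurance.
15% of $3625 = $543.75 falls to the patient.
Cumulative spending $1200 + $543.75 = $1743.75 stays under the $1750 maximum.

$543.75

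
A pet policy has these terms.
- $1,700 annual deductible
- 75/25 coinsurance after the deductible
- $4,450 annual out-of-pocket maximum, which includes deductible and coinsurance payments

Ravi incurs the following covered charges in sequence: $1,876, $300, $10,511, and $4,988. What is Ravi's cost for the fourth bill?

$3.25

Claim 1 ($1,876): deductible takes $1,700, $176 remains; coinsurance $176 × 25% = $44. Owner owes $1,744 (running OOP $1,744).
Claim 2 ($300): 25% coinsurance on $300 = $75. Owner pays $75; OOP now $1,819.
Claim 3 ($10,511): deductible met; 25% of $10,511 = $2,627.75. Owner owes $2,627.75 (running OOP $4,446.75).
Claim 4 ($4,988): 25% coinsurance on $4,988 = $1,247. That would push OOP to $5,693.75, over the $4,450 cap, so owner pays $4,450 − $4,446.75 = $3.25.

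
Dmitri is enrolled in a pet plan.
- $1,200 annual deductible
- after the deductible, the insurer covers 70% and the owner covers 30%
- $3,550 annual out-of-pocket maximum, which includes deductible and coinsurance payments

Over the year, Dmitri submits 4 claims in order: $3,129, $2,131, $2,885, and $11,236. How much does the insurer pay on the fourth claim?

$10,969.50

#1 ($3,129): $1,200 to deductible, leaving $1,929; coinsurance $1,929 × 30% = $578.70. Owner owes $1,778.70 (running OOP $1,778.70). Insurer: $3,129 − $1,778.70 = $1,350.30.
#2 ($2,131): deductible met; 30% of $2,131 = $639.30. Owner pays $639.30; OOP now $2,418. Plan pays $2,131 − $639.30 = $1,491.70.
#3 ($2,885): deductible met; 30% of $2,885 = $865.50. Owner owes $865.50 (running OOP $3,283.50). Insurer: $2,885 − $865.50 = $2,019.50.
#4 ($11,236): deductible already satisfied, so owner's share is 30% × $11,236 = $3,370.80. Adding that to $3,283.50 gives $6,654.30, past the $3,550 cap; owner pays only $3,550 − $3,283.50 = $266.50. Plan pays $11,236 − $266.50 = $10,969.50.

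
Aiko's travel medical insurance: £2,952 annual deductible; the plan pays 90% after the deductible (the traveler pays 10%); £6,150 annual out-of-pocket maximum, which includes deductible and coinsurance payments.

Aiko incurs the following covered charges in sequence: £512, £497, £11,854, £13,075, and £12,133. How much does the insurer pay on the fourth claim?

£11,767.50

Bill 1, £512: fully absorbed by the deductible. Cost to traveler: £512. OOP to date £512. Plan pays £512 − £512 = £0.
Bill 2, £497: entire amount goes to the deductible. Traveler pays £497; OOP now £1,009. Plan pays £497 − £497 = £0.
Bill 3, £11,854: deductible takes £1,943, £9,911 remains; traveler's 10% is £991.10. Traveler owes £2,934.10 (running OOP £3,943.10). Plan pays £11,854 − £2,934.10 = £8,919.90.
Bill 4, £13,075: 10% coinsurance on £13,075 = £1,307.50. Traveler owes £1,307.50 (running OOP £5,250.60). Insurer: £13,075 − £1,307.50 = £11,767.50.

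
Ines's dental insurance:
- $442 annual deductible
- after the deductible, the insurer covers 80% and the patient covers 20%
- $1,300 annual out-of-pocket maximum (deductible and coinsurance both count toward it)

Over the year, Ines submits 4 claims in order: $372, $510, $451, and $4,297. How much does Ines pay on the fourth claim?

Bill 1, $372: all of it applies to the deductible. Cost to patient: $372. OOP to date $372.
Bill 2, $510: $70 to deductible, leaving $440; 20% of $440 = $88. Patient pays $158; OOP now $530.
Bill 3, $451: deductible met; 20% of $451 = $90.20. Patient owes $90.20 (running OOP $620.20).
Bill 4, $4,297: 20% coinsurance on $4,297 = $859.40. That would push OOP to $1,479.60, over the $1,300 cap, so patient pays $1,300 − $620.20 = $679.80.

$679.80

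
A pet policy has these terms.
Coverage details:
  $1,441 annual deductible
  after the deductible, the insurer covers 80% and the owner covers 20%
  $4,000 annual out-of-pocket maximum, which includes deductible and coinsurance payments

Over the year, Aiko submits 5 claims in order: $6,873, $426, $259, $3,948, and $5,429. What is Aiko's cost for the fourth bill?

Bill 1, $6,873: $1,441 finishes the deductible; $5,432 goes to coinsurance; coinsurance $5,432 × 20% = $1,086.40. Owner pays $2,527.40; OOP now $2,527.40.
Bill 2, $426: deductible met; 20% of $426 = $85.20. Owner owes $85.20 (running OOP $2,612.60).
Bill 3, $259: 20% coinsurance on $259 = $51.80. Cost to owner: $51.80. OOP to date $2,664.40.
Bill 4, $3,948: deductible met; 20% of $3,948 = $789.60. Owner pays $789.60; OOP now $3,454.

$789.60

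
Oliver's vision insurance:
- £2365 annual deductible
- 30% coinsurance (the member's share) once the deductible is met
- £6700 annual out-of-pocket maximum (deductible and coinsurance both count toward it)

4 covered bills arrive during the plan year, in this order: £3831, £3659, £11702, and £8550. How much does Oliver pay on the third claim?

£2797.50

Claim 1 (£3831): deductible takes £2365, £1466 remains; coinsurance £1466 × 30% = £439.80. Member owes £2804.80 (running OOP £2804.80).
Claim 2 (£3659): 30% coinsurance on £3659 = £1097.70. Member owes £1097.70 (running OOP £3902.50).
Claim 3 (£11702): deductible met; 30% of £11702 = £3510.60. OOP would hit £7413.10 > £6700, so the cap limits the member to £6700 − £3902.50 = £2797.50.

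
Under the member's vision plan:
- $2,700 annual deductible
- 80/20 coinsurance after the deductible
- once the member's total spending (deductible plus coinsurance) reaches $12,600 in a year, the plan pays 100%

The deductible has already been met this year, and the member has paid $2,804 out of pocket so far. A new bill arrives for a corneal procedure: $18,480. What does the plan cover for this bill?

The deductible is already satisfied, so the full bill goes to coinsurance.
20% of $18,480 = $3,696 falls to the member.
Cumulative spending $2,804 + $3,696 = $6,500 stays under the $12,600 maximum.
The insurer covers the remainder: $18,480 − $3,696 = $14,784.

$14,784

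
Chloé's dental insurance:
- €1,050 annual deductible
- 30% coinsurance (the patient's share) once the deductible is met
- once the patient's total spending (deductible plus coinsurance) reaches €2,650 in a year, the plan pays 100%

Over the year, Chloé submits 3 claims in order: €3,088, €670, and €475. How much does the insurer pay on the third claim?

#1 (€3,088): €1,050 to deductible, leaving €2,038; 30% of €2,038 = €611.40. Patient owes €1,661.40 (running OOP €1,661.40). Insurer: €3,088 − €1,661.40 = €1,426.60.
#2 (€670): deductible met; 30% of €670 = €201. Cost to patient: €201. OOP to date €1,862.40. Insurer: €670 − €201 = €469.
#3 (€475): deductible already satisfied, so patient's share is 30% × €475 = €142.50. Cost to patient: €142.50. OOP to date €2,004.90. Plan pays €475 − €142.50 = €332.50.

€332.50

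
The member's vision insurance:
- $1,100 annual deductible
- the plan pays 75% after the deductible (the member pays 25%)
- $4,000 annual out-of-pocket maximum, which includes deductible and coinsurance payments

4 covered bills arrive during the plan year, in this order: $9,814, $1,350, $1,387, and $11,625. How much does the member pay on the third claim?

Claim 1 ($9,814): $1,100 finishes the deductible; $8,714 goes to coinsurance; member's 25% is $2,178.50. Cost to member: $3,278.50. OOP to date $3,278.50.
Claim 2 ($1,350): deductible already satisfied, so member's share is 25% × $1,350 = $337.50. Member owes $337.50 (running OOP $3,616).
Claim 3 ($1,387): deductible already satisfied, so member's share is 25% × $1,387 = $346.75. Cost to member: $346.75. OOP to date $3,962.75.

$346.75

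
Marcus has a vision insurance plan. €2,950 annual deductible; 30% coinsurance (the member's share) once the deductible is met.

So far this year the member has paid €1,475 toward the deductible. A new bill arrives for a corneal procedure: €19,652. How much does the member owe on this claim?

€1,475 of the €2,950 deductible is already met, leaving €1,475.
That leaves €19,652 − €1,475 = €18,177 for coinsurance.
Coinsurance: €18,177 × 30% = €5,453.10.
So the member owes €1,475 + €5,453.10 = €6,928.10.

€6,928.10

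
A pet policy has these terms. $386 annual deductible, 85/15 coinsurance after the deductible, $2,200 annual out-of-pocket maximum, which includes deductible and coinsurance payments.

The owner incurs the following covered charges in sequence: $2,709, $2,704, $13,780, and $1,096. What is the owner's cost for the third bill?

Claim 1 ($2,709): deductible takes $386, $2,323 remains; owner's 15% is $348.45. Owner owes $734.45 (running OOP $734.45).
Claim 2 ($2,704): deductible met; 15% of $2,704 = $405.60. Owner pays $405.60; OOP now $1,140.05.
Claim 3 ($13,780): 15% coinsurance on $13,780 = $2,067. OOP would hit $3,207.05 > $2,200, so the cap limits the owner to $2,200 − $1,140.05 = $1,059.95.

$1,059.95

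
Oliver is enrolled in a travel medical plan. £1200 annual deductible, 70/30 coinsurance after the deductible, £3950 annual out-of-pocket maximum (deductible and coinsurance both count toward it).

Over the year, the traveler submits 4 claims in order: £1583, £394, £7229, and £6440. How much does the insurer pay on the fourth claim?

Bill 1, £1583: deductible takes £1200, £383 remains; coinsurance £383 × 30% = £114.90. Cost to traveler: £1314.90. OOP to date £1314.90. Insurer: £1583 − £1314.90 = £268.10.
Bill 2, £394: deductible met; 30% of £394 = £118.20. Cost to traveler: £118.20. OOP to date £1433.10. Plan pays £394 − £118.20 = £275.80.
Bill 3, £7229: deductible met; 30% of £7229 = £2168.70. Traveler owes £2168.70 (running OOP £3601.80). Insurer: £7229 − £2168.70 = £5060.30.
Bill 4, £6440: deductible already satisfied, so traveler's share is 30% × £6440 = £1932. Adding that to £3601.80 gives £5533.80, past the £3950 cap; traveler pays only £3950 − £3601.80 = £348.20. Insurer: £6440 − £348.20 = £6091.80.

£6091.80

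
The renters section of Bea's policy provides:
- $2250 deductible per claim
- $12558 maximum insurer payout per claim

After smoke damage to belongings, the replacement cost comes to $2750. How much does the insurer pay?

$500

After the deductible, $2750 − $2250 = $500 remains.
$500 is within the $12558 limit, so the insurer pays $500.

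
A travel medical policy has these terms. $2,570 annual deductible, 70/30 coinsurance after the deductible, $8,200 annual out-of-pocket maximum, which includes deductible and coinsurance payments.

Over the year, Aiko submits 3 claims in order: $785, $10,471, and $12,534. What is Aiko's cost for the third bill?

#1 ($785): entire amount goes to the deductible. Traveler owes $785 (running OOP $785).
#2 ($10,471): $1,785 finishes the deductible; $8,686 goes to coinsurance; coinsurance $8,686 × 30% = $2,605.80. Traveler pays $4,390.80; OOP now $5,175.80.
#3 ($12,534): 30% coinsurance on $12,534 = $3,760.20. OOP would hit $8,936 > $8,200, so the cap limits the traveler to $8,200 − $5,175.80 = $3,024.20.

$3,024.20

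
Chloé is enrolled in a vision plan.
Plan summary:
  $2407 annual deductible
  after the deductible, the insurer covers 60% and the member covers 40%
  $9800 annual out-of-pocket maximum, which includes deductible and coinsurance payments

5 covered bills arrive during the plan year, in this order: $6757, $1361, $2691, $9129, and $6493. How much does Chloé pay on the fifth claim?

Claim 1 — $6757: $2407 to deductible, leaving $4350; coinsurance $4350 × 40% = $1740. Member owes $4147 (running OOP $4147).
Claim 2 — $1361: deductible already satisfied, so member's share is 40% × $1361 = $544.40. Member pays $544.40; OOP now $4691.40.
Claim 3 — $2691: deductible already satisfied, so member's share is 40% × $2691 = $1076.40. Member pays $1076.40; OOP now $5767.80.
Claim 4 — $9129: 40% coinsurance on $9129 = $3651.60. Cost to member: $3651.60. OOP to date $9419.40.
Claim 5 — $6493: deductible already satisfied, so member's share is 40% × $6493 = $2597.20. OOP would hit $12016.60 > $9800, so the cap limits the member to $9800 − $9419.40 = $380.60.

$380.60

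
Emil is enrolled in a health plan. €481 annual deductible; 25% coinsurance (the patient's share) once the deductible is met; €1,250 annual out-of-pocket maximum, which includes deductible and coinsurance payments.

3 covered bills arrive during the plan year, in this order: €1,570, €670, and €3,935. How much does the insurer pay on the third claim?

€3,605.75

#1 (€1,570): €481 to deductible, leaving €1,089; 25% of €1,089 = €272.25. Cost to patient: €753.25. OOP to date €753.25. Insurer: €1,570 − €753.25 = €816.75.
#2 (€670): 25% coinsurance on €670 = €167.50. Patient owes €167.50 (running OOP €920.75). Plan pays €670 − €167.50 = €502.50.
#3 (€3,935): 25% coinsurance on €3,935 = €983.75. Adding that to €920.75 gives €1,904.50, past the €1,250 cap; patient pays only €1,250 − €920.75 = €329.25. Insurer: €3,935 − €329.25 = €3,605.75.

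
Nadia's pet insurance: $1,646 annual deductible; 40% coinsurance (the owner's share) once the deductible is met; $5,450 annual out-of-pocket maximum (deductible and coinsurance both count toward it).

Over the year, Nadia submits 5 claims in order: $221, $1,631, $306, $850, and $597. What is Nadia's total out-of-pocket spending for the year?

#1 ($221): fully absorbed by the deductible. Cost to owner: $221. OOP to date $221.
#2 ($1,631): $1,425 finishes the deductible; $206 goes to coinsurance; 40% of $206 = $82.40. Cost to owner: $1,507.40. OOP to date $1,728.40.
#3 ($306): 40% coinsurance on $306 = $122.40. Owner pays $122.40; OOP now $1,850.80.
#4 ($850): 40% coinsurance on $850 = $340. Owner pays $340; OOP now $2,190.80.
#5 ($597): deductible met; 40% of $597 = $238.80. Owner pays $238.80; OOP now $2,429.60.
Total paid by the owner: $221 + $1,507.40 + $122.40 + $340 + $238.80 = $2,429.60.

$2,429.60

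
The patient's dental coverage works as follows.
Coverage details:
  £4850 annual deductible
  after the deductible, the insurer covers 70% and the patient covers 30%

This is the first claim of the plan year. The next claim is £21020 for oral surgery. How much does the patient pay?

£9701

The full £4850 deductible is still open; £4850 of this bill applies to it.
After the £4850 deductible portion, £21020 − £4850 = £16170 is subject to coinsurance.
30% of £16170 = £4851 falls to the patient.
That puts the patient's cost at £4850 + £4851 = £9701.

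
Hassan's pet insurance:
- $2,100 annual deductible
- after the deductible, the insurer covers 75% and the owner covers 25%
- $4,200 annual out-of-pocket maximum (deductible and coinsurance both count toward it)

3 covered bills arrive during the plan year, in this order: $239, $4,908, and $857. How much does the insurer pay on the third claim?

$642.75

Claim 1 ($239): entire amount goes to the deductible. Cost to owner: $239. OOP to date $239. Insurer: $239 − $239 = $0.
Claim 2 ($4,908): $1,861 to deductible, leaving $3,047; 25% of $3,047 = $761.75. Owner owes $2,622.75 (running OOP $2,861.75). Plan pays $4,908 − $2,622.75 = $2,285.25.
Claim 3 ($857): deductible met; 25% of $857 = $214.25. Cost to owner: $214.25. OOP to date $3,076. Plan pays $857 − $214.25 = $642.75.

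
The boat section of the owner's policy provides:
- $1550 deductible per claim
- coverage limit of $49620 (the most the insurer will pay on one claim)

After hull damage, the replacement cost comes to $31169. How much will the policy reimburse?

Subtract the deductible: $31169 − $1550 = $29619.
$29619 ≤ $49620, so the limit doesn't bind; insurer pays $29619.

$29619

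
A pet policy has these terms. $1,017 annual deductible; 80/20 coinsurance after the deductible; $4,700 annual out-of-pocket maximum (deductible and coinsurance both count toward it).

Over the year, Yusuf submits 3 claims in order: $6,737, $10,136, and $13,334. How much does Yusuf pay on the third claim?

Bill 1, $6,737: $1,017 to deductible, leaving $5,720; 20% of $5,720 = $1,144. Owner owes $2,161 (running OOP $2,161).
Bill 2, $10,136: 20% coinsurance on $10,136 = $2,027.20. Owner pays $2,027.20; OOP now $4,188.20.
Bill 3, $13,334: deductible already satisfied, so owner's share is 20% × $13,334 = $2,666.80. Adding that to $4,188.20 gives $6,855, past the $4,700 cap; owner pays only $4,700 − $4,188.20 = $511.80.

$511.80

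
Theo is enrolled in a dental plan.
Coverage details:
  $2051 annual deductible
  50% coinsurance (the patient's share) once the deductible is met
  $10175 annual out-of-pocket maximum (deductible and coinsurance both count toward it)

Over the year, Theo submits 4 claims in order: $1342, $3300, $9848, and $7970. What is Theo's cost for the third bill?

Bill 1, $1342: entire amount goes to the deductible. Patient owes $1342 (running OOP $1342).
Bill 2, $3300: $709 finishes the deductible; $2591 goes to coinsurance; patient's 50% is $1295.50. Patient pays $2004.50; OOP now $3346.50.
Bill 3, $9848: 50% coinsurance on $9848 = $4924. Cost to patient: $4924. OOP to date $8270.50.

$4924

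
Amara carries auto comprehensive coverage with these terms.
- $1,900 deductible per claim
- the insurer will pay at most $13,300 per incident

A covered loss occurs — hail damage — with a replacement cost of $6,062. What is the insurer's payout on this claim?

$4,162

After the deductible, $6,062 − $1,900 = $4,162 remains.
$4,162 ≤ $13,300, so the limit doesn't bind; insurer pays $4,162.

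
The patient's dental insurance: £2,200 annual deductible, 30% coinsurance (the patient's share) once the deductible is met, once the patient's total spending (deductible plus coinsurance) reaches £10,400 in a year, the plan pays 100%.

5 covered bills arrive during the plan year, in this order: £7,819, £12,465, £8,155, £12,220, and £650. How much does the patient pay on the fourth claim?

Bill 1, £7,819: £2,200 to deductible, leaving £5,619; coinsurance £5,619 × 30% = £1,685.70. Cost to patient: £3,885.70. OOP to date £3,885.70.
Bill 2, £12,465: deductible already satisfied, so patient's share is 30% × £12,465 = £3,739.50. Patient pays £3,739.50; OOP now £7,625.20.
Bill 3, £8,155: 30% coinsurance on £8,155 = £2,446.50. Patient pays £2,446.50; OOP now £10,071.70.
Bill 4, £12,220: deductible already satisfied, so patient's share is 30% × £12,220 = £3,666. Adding that to £10,071.70 gives £13,737.70, past the £10,400 cap; patient pays only £10,400 − £10,071.70 = £328.30.

£328.30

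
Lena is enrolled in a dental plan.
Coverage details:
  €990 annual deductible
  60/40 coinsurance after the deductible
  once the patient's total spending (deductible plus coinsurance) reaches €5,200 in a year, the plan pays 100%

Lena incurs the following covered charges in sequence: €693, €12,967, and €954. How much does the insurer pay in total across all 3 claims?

€9,414

#1 (€693): fully absorbed by the deductible. Patient pays €693; OOP now €693. Plan pays €693 − €693 = €0.
#2 (€12,967): deductible takes €297, €12,670 remains; coinsurance €12,670 × 40% = €5,068. Claim cost before the cap: €297 + €5,068 = €5,365. That would push OOP to €6,058, over the €5,200 cap, so patient pays €5,200 − €693 = €4,507. Plan pays €12,967 − €4,507 = €8,460.
#3 (€954): 40% coinsurance on €954 = €381.60. Adding that to €5,200 gives €5,581.60, past the €5,200 cap; patient pays only €5,200 − €5,200 = €0. Insurer: €954 − €0 = €954.
Insurer total: €0 + €8,460 + €954 = €9,414.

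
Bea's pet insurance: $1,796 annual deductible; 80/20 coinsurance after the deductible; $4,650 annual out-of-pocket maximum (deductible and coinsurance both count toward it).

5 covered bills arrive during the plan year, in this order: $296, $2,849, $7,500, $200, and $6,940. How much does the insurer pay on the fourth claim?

Bill 1, $296: all of it applies to the deductible. Owner pays $296; OOP now $296. Plan pays $296 − $296 = $0.
Bill 2, $2,849: $1,500 to deductible, leaving $1,349; 20% of $1,349 = $269.80. Owner owes $1,769.80 (running OOP $2,065.80). Plan pays $2,849 − $1,769.80 = $1,079.20.
Bill 3, $7,500: deductible met; 20% of $7,500 = $1,500. Owner pays $1,500; OOP now $3,565.80. Plan pays $7,500 − $1,500 = $6,000.
Bill 4, $200: deductible met; 20% of $200 = $40. Owner owes $40 (running OOP $3,605.80). Insurer: $200 − $40 = $160.

$160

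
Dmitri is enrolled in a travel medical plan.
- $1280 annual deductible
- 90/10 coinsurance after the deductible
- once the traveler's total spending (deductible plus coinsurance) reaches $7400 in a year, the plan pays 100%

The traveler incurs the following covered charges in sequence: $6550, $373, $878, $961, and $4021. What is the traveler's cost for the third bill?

Claim 1 — $6550: $1280 finishes the deductible; $5270 goes to coinsurance; 10% of $5270 = $527. Cost to traveler: $1807. OOP to date $1807.
Claim 2 — $373: deductible met; 10% of $373 = $37.30. Traveler owes $37.30 (running OOP $1844.30).
Claim 3 — $878: deductible met; 10% of $878 = $87.80. Traveler owes $87.80 (running OOP $1932.10).

$87.80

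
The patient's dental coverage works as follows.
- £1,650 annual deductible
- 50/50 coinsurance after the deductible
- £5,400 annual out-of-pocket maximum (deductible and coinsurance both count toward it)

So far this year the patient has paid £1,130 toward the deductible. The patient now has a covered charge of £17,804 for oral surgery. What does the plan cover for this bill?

£13,534

£1,130 of the £1,650 deductible is already met, leaving £520.
After the £520 deductible portion, £17,804 − £520 = £17,284 is subject to coinsurance.
Patient's 50% share of £17,284 is £8,642.
Patient responsibility before any cap: £520 + £8,642 = £9,162.
Year-to-date out-of-pocket would reach £1,130 + £9,162 = £10,292, above the £5,400 maximum, so the patient pays only £5,400 − £1,130 = £4,270.
The plan picks up £17,804 − £4,270 = £13,534.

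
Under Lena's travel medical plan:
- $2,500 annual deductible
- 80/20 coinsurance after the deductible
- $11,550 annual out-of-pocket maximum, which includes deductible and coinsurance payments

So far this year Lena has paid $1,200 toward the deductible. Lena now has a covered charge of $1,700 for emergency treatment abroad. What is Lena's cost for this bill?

Deductible still to meet: $2,500 − $1,200 = $1,300.
That leaves $1,700 − $1,300 = $400 for coinsurance.
Coinsurance: $400 × 20% = $80.
So the traveler owes $1,300 + $80 = $1,380 before any cap.
Cumulative spending $1,200 + $1,380 = $2,580 stays under the $11,550 maximum.

$1,380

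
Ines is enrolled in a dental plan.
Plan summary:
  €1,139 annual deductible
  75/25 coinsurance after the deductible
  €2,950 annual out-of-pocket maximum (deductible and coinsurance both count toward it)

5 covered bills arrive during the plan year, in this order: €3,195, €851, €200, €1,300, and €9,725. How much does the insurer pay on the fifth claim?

#1 (€3,195): €1,139 to deductible, leaving €2,056; patient's 25% is €514. Cost to patient: €1,653. OOP to date €1,653. Plan pays €3,195 − €1,653 = €1,542.
#2 (€851): 25% coinsurance on €851 = €212.75. Cost to patient: €212.75. OOP to date €1,865.75. Insurer: €851 − €212.75 = €638.25.
#3 (€200): deductible met; 25% of €200 = €50. Patient owes €50 (running OOP €1,915.75). Plan pays €200 − €50 = €150.
#4 (€1,300): deductible met; 25% of €1,300 = €325. Cost to patient: €325. OOP to date €2,240.75. Insurer: €1,300 − €325 = €975.
#5 (€9,725): deductible met; 25% of €9,725 = €2,431.25. That would push OOP to €4,672, over the €2,950 cap, so patient pays €2,950 − €2,240.75 = €709.25. Insurer: €9,725 − €709.25 = €9,015.75.

€9,015.75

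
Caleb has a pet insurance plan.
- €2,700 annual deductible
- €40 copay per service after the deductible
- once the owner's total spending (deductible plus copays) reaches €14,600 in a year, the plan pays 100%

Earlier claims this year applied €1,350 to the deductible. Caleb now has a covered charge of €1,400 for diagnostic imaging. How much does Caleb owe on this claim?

€1,350 of the €2,700 deductible is already met, leaving €1,350.
The remaining €50 (= €1,400 − €1,350) moves to the copay.
Copay on this service: €40.
So the owner owes €1,350 + €40 = €1,390 before any cap.
Cumulative spending €1,350 + €1,390 = €2,740 stays under the €14,600 maximum.

€1,390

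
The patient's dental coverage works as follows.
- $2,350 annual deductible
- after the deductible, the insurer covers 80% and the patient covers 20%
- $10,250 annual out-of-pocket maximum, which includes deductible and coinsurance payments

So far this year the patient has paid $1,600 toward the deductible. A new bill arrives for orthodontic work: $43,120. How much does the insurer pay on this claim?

$34,470

Deductible still to meet: $2,350 − $1,600 = $750.
The remaining $42,370 (= $43,120 − $750) moves to coinsurance.
20% of $42,370 = $8,474 falls to the patient.
Patient responsibility before any cap: $750 + $8,474 = $9,224.
Year-to-date out-of-pocket would reach $1,600 + $9,224 = $10,824, above the $10,250 maximum, so the patient pays only $10,250 − $1,600 = $8,650.
The insurer covers the remainder: $43,120 − $8,650 = $34,470.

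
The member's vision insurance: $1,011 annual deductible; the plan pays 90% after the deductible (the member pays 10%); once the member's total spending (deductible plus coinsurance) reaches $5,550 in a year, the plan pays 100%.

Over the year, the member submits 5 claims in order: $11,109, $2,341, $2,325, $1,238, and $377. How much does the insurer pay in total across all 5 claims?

$14,741.10

Bill 1, $11,109: $1,011 to deductible, leaving $10,098; coinsurance $10,098 × 10% = $1,009.80. Cost to member: $2,020.80. OOP to date $2,020.80. Plan pays $11,109 − $2,020.80 = $9,088.20.
Bill 2, $2,341: deductible already satisfied, so member's share is 10% × $2,341 = $234.10. Cost to member: $234.10. OOP to date $2,254.90. Plan pays $2,341 − $234.10 = $2,106.90.
Bill 3, $2,325: 10% coinsurance on $2,325 = $232.50. Member owes $232.50 (running OOP $2,487.40). Insurer: $2,325 − $232.50 = $2,092.50.
Bill 4, $1,238: deductible already satisfied, so member's share is 10% × $1,238 = $123.80. Member pays $123.80; OOP now $2,611.20. Insurer: $1,238 − $123.80 = $1,114.20.
Bill 5, $377: deductible already satisfied, so member's share is 10% × $377 = $37.70. Cost to member: $37.70. OOP to date $2,648.90. Plan pays $377 − $37.70 = $339.30.
Insurer total: $9,088.20 + $2,106.90 + $2,092.50 + $1,114.20 + $339.30 = $14,741.10.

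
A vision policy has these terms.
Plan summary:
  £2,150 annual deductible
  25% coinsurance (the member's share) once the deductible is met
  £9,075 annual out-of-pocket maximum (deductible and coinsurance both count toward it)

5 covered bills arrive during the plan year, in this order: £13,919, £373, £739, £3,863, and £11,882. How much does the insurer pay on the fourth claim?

Bill 1, £13,919: deductible takes £2,150, £11,769 remains; member's 25% is £2,942.25. Member pays £5,092.25; OOP now £5,092.25. Insurer: £13,919 − £5,092.25 = £8,826.75.
Bill 2, £373: 25% coinsurance on £373 = £93.25. Cost to member: £93.25. OOP to date £5,185.50. Plan pays £373 − £93.25 = £279.75.
Bill 3, £739: deductible met; 25% of £739 = £184.75. Cost to member: £184.75. OOP to date £5,370.25. Plan pays £739 − £184.75 = £554.25.
Bill 4, £3,863: deductible met; 25% of £3,863 = £965.75. Member owes £965.75 (running OOP £6,336). Plan pays £3,863 − £965.75 = £2,897.25.

£2,897.25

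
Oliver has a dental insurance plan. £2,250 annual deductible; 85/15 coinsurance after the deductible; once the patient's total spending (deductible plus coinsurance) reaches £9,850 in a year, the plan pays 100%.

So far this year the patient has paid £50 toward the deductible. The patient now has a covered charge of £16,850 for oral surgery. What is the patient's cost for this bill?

£4,397.50

Remaining deductible: £2,250 − £50 = £2,200.
That leaves £16,850 − £2,200 = £14,650 for coinsurance.
Patient's 15% share of £14,650 is £2,197.50.
Patient responsibility before any cap: £2,200 + £2,197.50 = £4,397.50.
Year-to-date out-of-pocket becomes £50 + £4,397.50 = £4,447.50, still under the £9,850 maximum, so no cap applies.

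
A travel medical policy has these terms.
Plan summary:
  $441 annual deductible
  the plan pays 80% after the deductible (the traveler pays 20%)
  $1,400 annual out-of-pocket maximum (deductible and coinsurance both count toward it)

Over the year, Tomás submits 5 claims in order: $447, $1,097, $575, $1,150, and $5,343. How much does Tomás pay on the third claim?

$115

#1 ($447): deductible takes $441, $6 remains; 20% of $6 = $1.20. Cost to traveler: $442.20. OOP to date $442.20.
#2 ($1,097): deductible met; 20% of $1,097 = $219.40. Traveler owes $219.40 (running OOP $661.60).
#3 ($575): deductible already satisfied, so traveler's share is 20% × $575 = $115. Traveler owes $115 (running OOP $776.60).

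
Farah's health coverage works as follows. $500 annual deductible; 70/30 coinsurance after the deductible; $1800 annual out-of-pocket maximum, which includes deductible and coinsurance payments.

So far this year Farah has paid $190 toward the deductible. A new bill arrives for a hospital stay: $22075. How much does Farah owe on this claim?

$1610

Remaining deductible: $500 − $190 = $310.
That leaves $22075 − $310 = $21765 for coinsurance.
Patient's 30% share of $21765 is $6529.50.
So the patient owes $310 + $6529.50 = $6839.50 before any cap.
Year-to-date out-of-pocket would reach $190 + $6839.50 = $7029.50, above the $1800 maximum, so the patient pays only $1800 − $190 = $1610.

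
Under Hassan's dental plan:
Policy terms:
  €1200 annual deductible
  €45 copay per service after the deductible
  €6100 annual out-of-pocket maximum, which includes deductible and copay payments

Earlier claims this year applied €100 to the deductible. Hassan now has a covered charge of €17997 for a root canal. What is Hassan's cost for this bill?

Deductible still to meet: €1200 − €100 = €1100.
After the €1100 deductible portion, €17997 − €1100 = €16897 is subject to the copay.
Copay on this service: €45.
Patient responsibility before any cap: €1100 + €45 = €1145.
Year-to-date out-of-pocket becomes €100 + €1145 = €1245, still under the €6100 maximum, so no cap applies.

€1145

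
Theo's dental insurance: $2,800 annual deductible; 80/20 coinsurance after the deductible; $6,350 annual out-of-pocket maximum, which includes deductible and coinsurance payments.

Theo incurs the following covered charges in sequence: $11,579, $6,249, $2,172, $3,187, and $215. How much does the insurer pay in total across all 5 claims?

$17,052

Claim 1 ($11,579): $2,800 to deductible, leaving $8,779; 20% of $8,779 = $1,755.80. Patient pays $4,555.80; OOP now $4,555.80. Plan pays $11,579 − $4,555.80 = $7,023.20.
Claim 2 ($6,249): deductible already satisfied, so patient's share is 20% × $6,249 = $1,249.80. Patient owes $1,249.80 (running OOP $5,805.60). Insurer: $6,249 − $1,249.80 = $4,999.20.
Claim 3 ($2,172): 20% coinsurance on $2,172 = $434.40. Patient pays $434.40; OOP now $6,240. Plan pays $2,172 − $434.40 = $1,737.60.
Claim 4 ($3,187): deductible met; 20% of $3,187 = $637.40. OOP would hit $6,877.40 > $6,350, so the cap limits the patient to $6,350 − $6,240 = $110. Plan pays $3,187 − $110 = $3,077.
Claim 5 ($215): 20% coinsurance on $215 = $43. Adding that to $6,350 gives $6,393, past the $6,350 cap; patient pays only $6,350 − $6,350 = $0. Insurer: $215 − $0 = $215.
Insurer total: $7,023.20 + $4,999.20 + $1,737.60 + $3,077 + $215 = $17,052.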